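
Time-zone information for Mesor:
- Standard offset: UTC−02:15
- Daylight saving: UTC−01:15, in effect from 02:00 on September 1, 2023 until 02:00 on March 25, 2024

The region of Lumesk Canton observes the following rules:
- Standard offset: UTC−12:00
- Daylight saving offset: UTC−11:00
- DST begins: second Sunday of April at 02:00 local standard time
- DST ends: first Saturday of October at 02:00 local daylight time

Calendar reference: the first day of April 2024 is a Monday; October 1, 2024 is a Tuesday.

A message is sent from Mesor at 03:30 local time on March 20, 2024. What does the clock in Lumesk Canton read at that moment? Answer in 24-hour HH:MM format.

March 20, 2024 falls between 1 September 2023 and 25 March 2024, so daylight saving is in effect and Mesor is at UTC−01:15.
03:30 Mesor + 1h15m = 04:45 UTC.
1 April 2024 is a Monday, so the first Sunday is April 7 and the second is April 14.
1 October 2024 is a Tuesday, so the first Saturday is October 5.
At the standard offset (UTC−12:00), 04:45 UTC − 12h = 16:45 Lumesk Canton standard time (rolling into the previous day, 19 March 2024).
Daylight saving runs 14 April – 5 October; the standard-time date in Lumesk Canton, March 19, 2024, is outside that window, so Lumesk Canton is on standard time at UTC−12:00.
04:45 UTC − 12h = 16:45 Lumesk Canton (rolling into the previous day, 19 March 2024).

16:45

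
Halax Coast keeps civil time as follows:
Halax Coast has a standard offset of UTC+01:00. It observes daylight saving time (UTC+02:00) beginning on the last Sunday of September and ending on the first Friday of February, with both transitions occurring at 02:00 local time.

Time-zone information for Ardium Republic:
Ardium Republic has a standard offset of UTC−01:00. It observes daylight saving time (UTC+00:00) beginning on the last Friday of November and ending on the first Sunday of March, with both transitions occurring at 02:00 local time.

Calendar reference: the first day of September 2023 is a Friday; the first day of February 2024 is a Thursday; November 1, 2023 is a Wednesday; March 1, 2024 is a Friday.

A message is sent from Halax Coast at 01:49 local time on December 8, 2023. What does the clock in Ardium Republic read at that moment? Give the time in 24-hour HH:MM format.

1 September 2023 is a Friday, so Sundays fall on 3, 10, 17, 24; the last is September 24.
1 February 2024 is a Thursday, so the first Friday is February 2.
December 8, 2023 lies within the daylight-saving period (24 September 2023 – 2 February 2024), so Halax Coast is on daylight time, UTC+02:00.
01:49 Halax Coast − 2h = 23:49 UTC (rolling into the previous day, 7 December 2023).
1 November 2023 is a Wednesday, so Fridays fall on 3, 10, 17, 24; the last is November 24.
1 March 2024 is a Friday, so the first Sunday is March 3.
At the standard offset (UTC−01:00), 23:49 UTC − 1h = 22:49 Ardium Republic standard time.
The standard-time date in Ardium Republic, December 7, 2023, lies within the daylight-saving period (24 November 2023 – 3 March 2024), so Ardium Republic is on daylight time, UTC+00:00.
23:49 UTC + 0h = 23:49 Ardium Republic.

23:49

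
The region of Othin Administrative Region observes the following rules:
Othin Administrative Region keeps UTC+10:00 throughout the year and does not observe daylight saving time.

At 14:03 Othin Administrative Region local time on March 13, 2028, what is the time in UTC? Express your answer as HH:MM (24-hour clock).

04:03

Othin Administrative Region stays on UTC+10:00 all year.
14:03 local − 10h = 04:03 UTC.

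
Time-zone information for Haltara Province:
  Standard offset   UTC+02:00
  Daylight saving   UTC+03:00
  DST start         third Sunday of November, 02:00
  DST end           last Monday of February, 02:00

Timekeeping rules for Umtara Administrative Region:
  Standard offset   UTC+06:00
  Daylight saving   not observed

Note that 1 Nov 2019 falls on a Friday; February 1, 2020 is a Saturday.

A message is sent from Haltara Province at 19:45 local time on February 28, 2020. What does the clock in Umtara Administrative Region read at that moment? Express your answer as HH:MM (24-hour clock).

23:45

1 November 2019 is a Friday, so the first Sunday is November 3 and the third is November 17.
1 February 2020 is a Saturday, so Mondays fall on 3, 10, 17, 24; the last is February 24.
Daylight saving runs 17 November 2019 – 24 February 2020; February 28, 2020 is outside that window, so Haltara Province is on standard time at UTC+02:00.
19:45 Haltara Province − 2h = 17:45 UTC.
Umtara Administrative Region stays on UTC+06:00 all year.
17:45 UTC + 6h = 23:45 Umtara Administrative Region.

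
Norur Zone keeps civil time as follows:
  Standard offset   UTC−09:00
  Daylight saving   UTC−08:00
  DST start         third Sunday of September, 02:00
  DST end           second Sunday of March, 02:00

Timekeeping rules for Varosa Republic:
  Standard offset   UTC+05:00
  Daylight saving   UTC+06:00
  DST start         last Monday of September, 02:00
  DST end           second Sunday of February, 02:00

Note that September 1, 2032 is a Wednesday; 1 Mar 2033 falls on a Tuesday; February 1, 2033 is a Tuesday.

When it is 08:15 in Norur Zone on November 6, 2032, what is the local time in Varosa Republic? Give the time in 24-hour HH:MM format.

22:15

1 September 2032 is a Wednesday, so the first Sunday is September 5 and the third is September 19.
1 March 2033 is a Tuesday, so the first Sunday is March 6 and the second is March 13.
November 6, 2032 falls between 19 September 2032 and 13 March 2033, so daylight saving is in effect and Norur Zone is at UTC−08:00.
08:15 Norur Zone + 8h = 16:15 UTC.
1 September 2032 is a Wednesday, so Mondays fall on 6, 13, 20, 27; the last is September 27.
1 February 2033 is a Tuesday, so the first Sunday is February 6 and the second is February 13.
At the standard offset (UTC+05:00), 16:15 UTC + 5h = 21:15 Varosa Republic standard time.
Daylight saving runs 27 September 2032 – 13 February 2033; the standard-time date in Varosa Republic, November 6, 2032, is inside that window, so Varosa Republic is at UTC+06:00.
16:15 UTC + 6h = 22:15 Varosa Republic.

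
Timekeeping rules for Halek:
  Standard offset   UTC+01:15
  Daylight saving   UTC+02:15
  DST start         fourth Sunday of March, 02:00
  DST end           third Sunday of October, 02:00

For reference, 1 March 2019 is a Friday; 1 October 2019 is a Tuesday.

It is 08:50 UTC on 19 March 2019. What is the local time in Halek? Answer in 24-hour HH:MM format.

10:05

1 March 2019 is a Friday, so the first Sunday is March 3 and the fourth is March 24.
1 October 2019 is a Tuesday, so the first Sunday is October 6 and the third is October 20.
At the standard offset (UTC+01:15), 08:50 UTC + 1h15m = 10:05 Halek standard time.
Daylight saving runs 24 March – 20 October; the standard-time date in Halek, 19 March 2019, is outside that window, so Halek is on standard time at UTC+01:15.
08:50 UTC + 1h15m = 10:05 local.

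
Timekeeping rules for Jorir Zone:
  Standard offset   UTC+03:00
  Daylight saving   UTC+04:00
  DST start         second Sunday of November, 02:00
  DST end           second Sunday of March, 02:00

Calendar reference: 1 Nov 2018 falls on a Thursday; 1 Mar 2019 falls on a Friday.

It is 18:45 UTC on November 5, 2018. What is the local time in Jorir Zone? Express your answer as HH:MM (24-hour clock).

21:45

1 November 2018 is a Thursday, so the first Sunday is November 4 and the second is November 11.
1 March 2019 is a Friday, so the first Sunday is March 3 and the second is March 10.
At the standard offset (UTC+03:00), 18:45 UTC + 3h = 21:45 Jorir Zone standard time.
The standard-time date in Jorir Zone, November 5, 2018, does not fall between 11 November 2018 and 10 March 2019, so daylight saving is not in effect and Jorir Zone is at UTC+03:00.
18:45 UTC + 3h = 21:45 local.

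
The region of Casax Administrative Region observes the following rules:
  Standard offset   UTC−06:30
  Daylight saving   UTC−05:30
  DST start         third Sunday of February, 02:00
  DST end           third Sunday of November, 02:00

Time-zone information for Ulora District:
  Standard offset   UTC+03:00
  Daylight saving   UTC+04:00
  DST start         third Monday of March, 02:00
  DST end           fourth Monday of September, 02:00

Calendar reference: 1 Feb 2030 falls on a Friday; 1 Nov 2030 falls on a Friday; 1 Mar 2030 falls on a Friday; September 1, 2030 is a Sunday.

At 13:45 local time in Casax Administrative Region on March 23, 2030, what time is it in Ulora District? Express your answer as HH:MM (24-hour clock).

1 February 2030 is a Friday, so the first Sunday is February 3 and the third is February 17.
1 November 2030 is a Friday, so the first Sunday is November 3 and the third is November 17.
March 23, 2030 falls between 17 February and 17 November, so daylight saving is in effect and Casax Administrative Region is at UTC−05:30.
13:45 Casax Administrative Region + 5h30m = 19:15 UTC.
1 March 2030 is a Friday, so the first Monday is March 4 and the third is March 18.
1 September 2030 is a Sunday, so the first Monday is September 2 and the fourth is September 23.
At the standard offset (UTC+03:00), 19:15 UTC + 3h = 22:15 Ulora District standard time.
The standard-time date in Ulora District, March 23, 2030, falls between 18 March and 23 September, so daylight saving is in effect and Ulora District is at UTC+04:00.
19:15 UTC + 4h = 23:15 Ulora District.

23:15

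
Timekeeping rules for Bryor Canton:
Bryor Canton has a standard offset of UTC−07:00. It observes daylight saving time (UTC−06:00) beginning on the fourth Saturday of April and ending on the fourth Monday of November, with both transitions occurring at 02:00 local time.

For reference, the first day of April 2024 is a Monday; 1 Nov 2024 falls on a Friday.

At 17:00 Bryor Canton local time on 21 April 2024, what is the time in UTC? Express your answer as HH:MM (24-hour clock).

1 April 2024 is a Monday, so the first Saturday is April 6 and the fourth is April 27.
1 November 2024 is a Friday, so the first Monday is November 4 and the fourth is November 25.
21 April 2024 is outside the daylight-saving period (27 April – 25 November), so Bryor Canton is on standard time, UTC−07:00.
17:00 local + 7h = 00:00 UTC (rolling into the next day, 22 April 2024).

00:00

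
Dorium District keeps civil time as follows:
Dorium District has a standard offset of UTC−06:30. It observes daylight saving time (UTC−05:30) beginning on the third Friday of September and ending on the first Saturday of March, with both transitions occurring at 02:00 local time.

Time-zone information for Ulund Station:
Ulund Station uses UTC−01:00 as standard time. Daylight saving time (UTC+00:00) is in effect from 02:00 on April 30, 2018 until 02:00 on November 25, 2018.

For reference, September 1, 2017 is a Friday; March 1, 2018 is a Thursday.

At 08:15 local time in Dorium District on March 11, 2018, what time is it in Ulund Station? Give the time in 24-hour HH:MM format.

13:45

1 September 2017 is a Friday, so the first Friday is September 1 and the third is September 15.
1 March 2018 is a Thursday, so the first Saturday is March 3.
March 11, 2018 does not fall between 15 September 2017 and 3 March 2018, so daylight saving is not in effect and Dorium District is at UTC−06:30.
08:15 Dorium District + 6h30m = 14:45 UTC.
At the standard offset (UTC−01:00), 14:45 UTC − 1h = 13:45 Ulund Station standard time.
Daylight saving runs 30 April – 25 November; the standard-time date in Ulund Station, March 11, 2018, is outside that window, so Ulund Station is on standard time at UTC−01:00.
14:45 UTC − 1h = 13:45 Ulund Station.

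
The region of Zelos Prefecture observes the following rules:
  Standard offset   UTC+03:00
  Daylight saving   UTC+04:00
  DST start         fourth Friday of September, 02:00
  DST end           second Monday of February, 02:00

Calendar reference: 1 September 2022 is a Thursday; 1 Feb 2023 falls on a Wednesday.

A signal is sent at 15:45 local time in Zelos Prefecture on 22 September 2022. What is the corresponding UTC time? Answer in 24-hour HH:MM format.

12:45

1 September 2022 is a Thursday, so the first Friday is September 2 and the fourth is September 23.
1 February 2023 is a Wednesday, so the first Monday is February 6 and the second is February 13.
Daylight saving runs 23 September 2022 – 13 February 2023; 22 September 2022 is outside that window, so Zelos Prefecture is on standard time at UTC+03:00.
15:45 local − 3h = 12:45 UTC.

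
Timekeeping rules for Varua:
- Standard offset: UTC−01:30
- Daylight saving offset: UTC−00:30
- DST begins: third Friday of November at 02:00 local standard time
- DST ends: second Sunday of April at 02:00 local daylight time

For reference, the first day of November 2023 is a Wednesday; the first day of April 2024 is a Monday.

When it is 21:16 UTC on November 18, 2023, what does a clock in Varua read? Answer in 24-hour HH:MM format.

20:46

1 November 2023 is a Wednesday, so the first Friday is November 3 and the third is November 17.
1 April 2024 is a Monday, so the first Sunday is April 7 and the second is April 14.
At the standard offset (UTC−01:30), 21:16 UTC − 1h30m = 19:46 Varua standard time.
The standard-time date in Varua, November 18, 2023, lies within the daylight-saving period (17 November 2023 – 14 April 2024), so Varua is on daylight time, UTC−00:30.
21:16 UTC − 0h30m = 20:46 local.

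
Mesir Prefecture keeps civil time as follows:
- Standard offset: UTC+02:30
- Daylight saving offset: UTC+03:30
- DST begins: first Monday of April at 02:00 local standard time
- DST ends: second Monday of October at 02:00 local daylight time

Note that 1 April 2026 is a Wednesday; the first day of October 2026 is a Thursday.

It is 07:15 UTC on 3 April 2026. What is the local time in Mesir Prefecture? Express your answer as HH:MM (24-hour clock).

1 April 2026 is a Wednesday, so the first Monday is April 6.
1 October 2026 is a Thursday, so the first Monday is October 5 and the second is October 12.
At the standard offset (UTC+02:30), 07:15 UTC + 2h30m = 09:45 Mesir Prefecture standard time.
The standard-time date in Mesir Prefecture, 3 April 2026, is outside the daylight-saving period (6 April – 12 October), so Mesir Prefecture is on standard time, UTC+02:30.
07:15 UTC + 2h30m = 09:45 local.

09:45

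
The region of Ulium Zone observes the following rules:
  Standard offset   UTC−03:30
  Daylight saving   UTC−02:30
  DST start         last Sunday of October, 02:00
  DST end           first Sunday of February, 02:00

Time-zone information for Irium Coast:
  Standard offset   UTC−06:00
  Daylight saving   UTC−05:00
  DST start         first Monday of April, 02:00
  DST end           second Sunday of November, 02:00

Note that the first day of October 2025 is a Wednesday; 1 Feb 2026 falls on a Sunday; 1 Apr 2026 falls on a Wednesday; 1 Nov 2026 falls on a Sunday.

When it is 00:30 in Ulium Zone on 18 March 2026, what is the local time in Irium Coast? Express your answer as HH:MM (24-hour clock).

1 October 2025 is a Wednesday, so Sundays fall on 5, 12, 19, 26; the last is October 26.
1 February 2026 is a Sunday, so the first Sunday is February 1.
Daylight saving runs 26 October 2025 – 1 February 2026; 18 March 2026 is outside that window, so Ulium Zone is on standard time at UTC−03:30.
00:30 Ulium Zone + 3h30m = 04:00 UTC.
1 April 2026 is a Wednesday, so the first Monday is April 6.
1 November 2026 is a Sunday, so the first Sunday is November 1 and the second is November 8.
At the standard offset (UTC−06:00), 04:00 UTC − 6h = 22:00 Irium Coast standard time (rolling into the previous day, 17 March 2026).
Daylight saving runs 6 April – 8 November; the standard-time date in Irium Coast, 17 March 2026, is outside that window, so Irium Coast is on standard time at UTC−06:00.
04:00 UTC − 6h = 22:00 Irium Coast (rolling into the previous day, 17 March 2026).

22:00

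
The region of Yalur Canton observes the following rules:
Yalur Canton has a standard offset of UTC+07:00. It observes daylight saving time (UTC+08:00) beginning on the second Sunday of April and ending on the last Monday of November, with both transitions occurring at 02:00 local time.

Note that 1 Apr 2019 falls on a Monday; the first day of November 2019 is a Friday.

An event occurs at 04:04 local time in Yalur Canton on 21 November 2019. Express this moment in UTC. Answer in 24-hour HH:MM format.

20:04

1 April 2019 is a Monday, so the first Sunday is April 7 and the second is April 14.
1 November 2019 is a Friday, so Mondays fall on 4, 11, 18, 25; the last is November 25.
Daylight saving runs 14 April – 25 November; 21 November 2019 is inside that window, so Yalur Canton is at UTC+08:00.
04:04 local − 8h = 20:04 UTC (rolling into the previous day, 20 November 2019).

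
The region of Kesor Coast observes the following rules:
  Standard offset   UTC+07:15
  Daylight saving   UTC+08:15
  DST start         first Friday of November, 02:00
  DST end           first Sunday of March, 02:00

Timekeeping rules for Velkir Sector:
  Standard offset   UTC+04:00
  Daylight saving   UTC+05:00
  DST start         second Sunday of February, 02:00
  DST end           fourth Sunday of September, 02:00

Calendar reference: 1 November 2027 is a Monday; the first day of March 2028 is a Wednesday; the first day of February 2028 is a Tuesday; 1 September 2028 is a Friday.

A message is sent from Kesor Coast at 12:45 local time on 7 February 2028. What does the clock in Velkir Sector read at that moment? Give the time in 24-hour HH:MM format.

1 November 2027 is a Monday, so the first Friday is November 5.
1 March 2028 is a Wednesday, so the first Sunday is March 5.
7 February 2028 lies within the daylight-saving period (5 November 2027 – 5 March 2028), so Kesor Coast is on daylight time, UTC+08:15.
12:45 Kesor Coast − 8h15m = 04:30 UTC.
1 February 2028 is a Tuesday, so the first Sunday is February 6 and the second is February 13.
1 September 2028 is a Friday, so the first Sunday is September 3 and the fourth is September 24.
At the standard offset (UTC+04:00), 04:30 UTC + 4h = 08:30 Velkir Sector standard time.
The standard-time date in Velkir Sector, 7 February 2028, does not fall between 13 February and 24 September, so daylight saving is not in effect and Velkir Sector is at UTC+04:00.
04:30 UTC + 4h = 08:30 Velkir Sector.

08:30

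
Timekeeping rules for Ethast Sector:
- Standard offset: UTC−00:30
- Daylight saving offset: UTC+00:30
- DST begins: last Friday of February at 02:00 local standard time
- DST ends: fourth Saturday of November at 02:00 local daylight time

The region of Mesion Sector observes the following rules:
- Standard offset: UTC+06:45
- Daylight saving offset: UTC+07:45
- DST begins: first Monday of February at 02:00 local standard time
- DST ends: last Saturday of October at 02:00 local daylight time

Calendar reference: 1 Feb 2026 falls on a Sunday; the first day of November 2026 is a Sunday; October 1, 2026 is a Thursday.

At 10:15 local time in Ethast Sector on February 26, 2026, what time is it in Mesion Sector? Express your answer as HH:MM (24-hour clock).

1 February 2026 is a Sunday, so Fridays fall on 6, 13, 20, 27; the last is February 27.
1 November 2026 is a Sunday, so the first Saturday is November 7 and the fourth is November 28.
February 26, 2026 is outside the daylight-saving period (27 February – 28 November), so Ethast Sector is on standard time, UTC−00:30.
10:15 Ethast Sector + 0h30m = 10:45 UTC.
1 February 2026 is a Sunday, so the first Monday is February 2.
1 October 2026 is a Thursday, so Saturdays fall on 3, 10, 17, 24, 31; the last is October 31.
At the standard offset (UTC+06:45), 10:45 UTC + 6h45m = 17:30 Mesion Sector standard time.
The standard-time date in Mesion Sector, February 26, 2026, falls between 2 February and 31 October, so daylight saving is in effect and Mesion Sector is at UTC+07:45.
10:45 UTC + 7h45m = 18:30 Mesion Sector.

18:30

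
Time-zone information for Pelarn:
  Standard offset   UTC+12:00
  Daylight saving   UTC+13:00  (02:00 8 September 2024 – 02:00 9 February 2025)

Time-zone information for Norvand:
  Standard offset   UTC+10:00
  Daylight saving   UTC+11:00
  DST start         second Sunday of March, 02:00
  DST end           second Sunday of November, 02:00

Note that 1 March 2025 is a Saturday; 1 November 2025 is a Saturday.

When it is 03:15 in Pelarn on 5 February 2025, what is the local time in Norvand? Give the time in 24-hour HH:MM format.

Daylight saving runs 8 September 2024 – 9 February 2025; 5 February 2025 is inside that window, so Pelarn is at UTC+13:00.
03:15 Pelarn − 13h = 14:15 UTC (rolling into the previous day, 4 February 2025).
1 March 2025 is a Saturday, so the first Sunday is March 2 and the second is March 9.
1 November 2025 is a Saturday, so the first Sunday is November 2 and the second is November 9.
At the standard offset (UTC+10:00), 14:15 UTC + 10h = 00:15 Norvand standard time (rolling into the next day, 5 February 2025).
The standard-time date in Norvand, 5 February 2025, does not fall between 9 March and 9 November, so daylight saving is not in effect and Norvand is at UTC+10:00.
14:15 UTC + 10h = 00:15 Norvand (rolling into the next day, 5 February 2025).

00:15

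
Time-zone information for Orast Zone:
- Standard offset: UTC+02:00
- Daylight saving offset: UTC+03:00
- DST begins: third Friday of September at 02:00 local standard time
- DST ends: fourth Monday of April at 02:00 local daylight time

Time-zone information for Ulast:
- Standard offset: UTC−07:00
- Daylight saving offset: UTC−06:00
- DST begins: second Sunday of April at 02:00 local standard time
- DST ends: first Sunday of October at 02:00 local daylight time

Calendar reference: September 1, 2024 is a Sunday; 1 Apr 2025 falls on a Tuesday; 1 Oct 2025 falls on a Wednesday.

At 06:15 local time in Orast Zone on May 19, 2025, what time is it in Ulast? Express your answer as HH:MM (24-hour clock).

1 September 2024 is a Sunday, so the first Friday is September 6 and the third is September 20.
1 April 2025 is a Tuesday, so the first Monday is April 7 and the fourth is April 28.
May 19, 2025 is outside the daylight-saving period (20 September 2024 – 28 April 2025), so Orast Zone is on standard time, UTC+02:00.
06:15 Orast Zone − 2h = 04:15 UTC.
1 April 2025 is a Tuesday, so the first Sunday is April 6 and the second is April 13.
1 October 2025 is a Wednesday, so the first Sunday is October 5.
At the standard offset (UTC−07:00), 04:15 UTC − 7h = 21:15 Ulast standard time (rolling into the previous day, 18 May 2025).
The standard-time date in Ulast, May 18, 2025, lies within the daylight-saving period (13 April – 5 October), so Ulast is on daylight time, UTC−06:00.
04:15 UTC − 6h = 22:15 Ulast (rolling into the previous day, 18 May 2025).

22:15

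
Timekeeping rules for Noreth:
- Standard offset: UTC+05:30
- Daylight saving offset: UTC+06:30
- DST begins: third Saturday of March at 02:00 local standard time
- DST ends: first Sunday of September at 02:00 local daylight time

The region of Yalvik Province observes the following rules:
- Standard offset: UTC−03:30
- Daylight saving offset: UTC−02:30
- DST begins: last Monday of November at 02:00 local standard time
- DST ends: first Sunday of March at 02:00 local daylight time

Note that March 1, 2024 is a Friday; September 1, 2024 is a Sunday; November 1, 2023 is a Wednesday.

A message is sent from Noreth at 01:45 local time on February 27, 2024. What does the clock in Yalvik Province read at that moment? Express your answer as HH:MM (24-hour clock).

1 March 2024 is a Friday, so the first Saturday is March 2 and the third is March 16.
1 September 2024 is a Sunday, so the first Sunday is September 1.
February 27, 2024 is outside the daylight-saving period (16 March – 1 September), so Noreth is on standard time, UTC+05:30.
01:45 Noreth − 5h30m = 20:15 UTC (rolling into the previous day, 26 February 2024).
1 November 2023 is a Wednesday, so Mondays fall on 6, 13, 20, 27; the last is November 27.
1 March 2024 is a Friday, so the first Sunday is March 3.
At the standard offset (UTC−03:30), 20:15 UTC − 3h30m = 16:45 Yalvik Province standard time.
The standard-time date in Yalvik Province, February 26, 2024, falls between 27 November 2023 and 3 March 2024, so daylight saving is in effect and Yalvik Province is at UTC−02:30.
20:15 UTC − 2h30m = 17:45 Yalvik Province.

17:45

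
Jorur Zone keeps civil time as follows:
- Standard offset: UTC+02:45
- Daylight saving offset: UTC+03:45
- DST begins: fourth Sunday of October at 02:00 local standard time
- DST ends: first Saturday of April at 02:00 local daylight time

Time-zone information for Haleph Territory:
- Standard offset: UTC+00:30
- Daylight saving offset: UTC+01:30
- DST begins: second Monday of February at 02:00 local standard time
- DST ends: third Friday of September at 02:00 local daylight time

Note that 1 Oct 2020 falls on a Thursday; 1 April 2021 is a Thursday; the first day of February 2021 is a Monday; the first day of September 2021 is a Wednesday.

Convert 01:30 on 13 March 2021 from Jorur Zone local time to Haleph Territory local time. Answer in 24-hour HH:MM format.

1 October 2020 is a Thursday, so the first Sunday is October 4 and the fourth is October 25.
1 April 2021 is a Thursday, so the first Saturday is April 3.
13 March 2021 falls between 25 October 2020 and 3 April 2021, so daylight saving is in effect and Jorur Zone is at UTC+03:45.
01:30 Jorur Zone − 3h45m = 21:45 UTC (rolling into the previous day, 12 March 2021).
1 February 2021 is a Monday, so the first Monday is February 1 and the second is February 8.
1 September 2021 is a Wednesday, so the first Friday is September 3 and the third is September 17.
At the standard offset (UTC+00:30), 21:45 UTC + 0h30m = 22:15 Haleph Territory standard time.
Daylight saving runs 8 February – 17 September; the standard-time date in Haleph Territory, 12 March 2021, is inside that window, so Haleph Territory is at UTC+01:30.
21:45 UTC + 1h30m = 23:15 Haleph Territory.

23:15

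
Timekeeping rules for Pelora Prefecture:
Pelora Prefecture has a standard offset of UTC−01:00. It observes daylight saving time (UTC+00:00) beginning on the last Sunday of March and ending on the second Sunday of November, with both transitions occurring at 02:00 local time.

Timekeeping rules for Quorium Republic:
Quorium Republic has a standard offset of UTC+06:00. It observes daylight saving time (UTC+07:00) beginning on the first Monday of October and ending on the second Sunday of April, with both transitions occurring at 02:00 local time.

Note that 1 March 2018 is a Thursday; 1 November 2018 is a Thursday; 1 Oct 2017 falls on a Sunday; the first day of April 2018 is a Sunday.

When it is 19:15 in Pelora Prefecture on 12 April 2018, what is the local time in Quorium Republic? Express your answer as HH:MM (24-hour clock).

1 March 2018 is a Thursday, so Sundays fall on 4, 11, 18, 25; the last is March 25.
1 November 2018 is a Thursday, so the first Sunday is November 4 and the second is November 11.
12 April 2018 lies within the daylight-saving period (25 March – 11 November), so Pelora Prefecture is on daylight time, UTC+00:00.
19:15 Pelora Prefecture − 0h = 19:15 UTC.
1 October 2017 is a Sunday, so the first Monday is October 2.
1 April 2018 is a Sunday, so the first Sunday is April 1 and the second is April 8.
At the standard offset (UTC+06:00), 19:15 UTC + 6h = 01:15 Quorium Republic standard time (rolling into the next day, 13 April 2018).
Daylight saving runs 2 October 2017 – 8 April 2018; the standard-time date in Quorium Republic, 13 April 2018, is outside that window, so Quorium Republic is on standard time at UTC+06:00.
19:15 UTC + 6h = 01:15 Quorium Republic (rolling into the next day, 13 April 2018).

01:15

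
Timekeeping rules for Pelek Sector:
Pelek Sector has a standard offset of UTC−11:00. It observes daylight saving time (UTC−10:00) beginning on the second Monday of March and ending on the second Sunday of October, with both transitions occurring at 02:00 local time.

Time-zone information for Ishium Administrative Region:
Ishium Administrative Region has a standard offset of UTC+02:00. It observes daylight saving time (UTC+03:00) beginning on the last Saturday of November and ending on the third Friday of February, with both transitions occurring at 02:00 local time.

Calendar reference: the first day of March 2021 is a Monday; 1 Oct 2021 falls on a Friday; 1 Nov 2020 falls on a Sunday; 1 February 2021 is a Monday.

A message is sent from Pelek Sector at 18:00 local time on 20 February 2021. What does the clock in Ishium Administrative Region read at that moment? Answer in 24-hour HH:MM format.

1 March 2021 is a Monday, so the first Monday is March 1 and the second is March 8.
1 October 2021 is a Friday, so the first Sunday is October 3 and the second is October 10.
20 February 2021 does not fall between 8 March and 10 October, so daylight saving is not in effect and Pelek Sector is at UTC−11:00.
18:00 Pelek Sector + 11h = 05:00 UTC (rolling into the next day, 21 February 2021).
1 November 2020 is a Sunday, so Saturdays fall on 7, 14, 21, 28; the last is November 28.
1 February 2021 is a Monday, so the first Friday is February 5 and the third is February 19.
At the standard offset (UTC+02:00), 05:00 UTC + 2h = 07:00 Ishium Administrative Region standard time.
The standard-time date in Ishium Administrative Region, 21 February 2021, is outside the daylight-saving period (28 November 2020 – 19 February 2021), so Ishium Administrative Region is on standard time, UTC+02:00.
05:00 UTC + 2h = 07:00 Ishium Administrative Region.

07:00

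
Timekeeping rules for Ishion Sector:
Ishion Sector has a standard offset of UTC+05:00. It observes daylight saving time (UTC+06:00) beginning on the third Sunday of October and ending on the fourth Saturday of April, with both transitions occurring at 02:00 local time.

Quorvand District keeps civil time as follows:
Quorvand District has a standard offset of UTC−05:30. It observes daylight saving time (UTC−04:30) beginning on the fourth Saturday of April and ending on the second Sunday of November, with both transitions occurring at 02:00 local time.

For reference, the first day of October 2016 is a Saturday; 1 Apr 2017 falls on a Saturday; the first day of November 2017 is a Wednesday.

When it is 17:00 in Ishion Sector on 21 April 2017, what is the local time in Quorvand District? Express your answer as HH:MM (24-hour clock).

1 October 2016 is a Saturday, so the first Sunday is October 2 and the third is October 16.
1 April 2017 is a Saturday, so the first Saturday is April 1 and the fourth is April 22.
21 April 2017 lies within the daylight-saving period (16 October 2016 – 22 April 2017), so Ishion Sector is on daylight time, UTC+06:00.
17:00 Ishion Sector − 6h = 11:00 UTC.
1 April 2017 is a Saturday, so the first Saturday is April 1 and the fourth is April 22.
1 November 2017 is a Wednesday, so the first Sunday is November 5 and the second is November 12.
At the standard offset (UTC−05:30), 11:00 UTC − 5h30m = 05:30 Quorvand District standard time.
Daylight saving runs 22 April – 12 November; the standard-time date in Quorvand District, 21 April 2017, is outside that window, so Quorvand District is on standard time at UTC−05:30.
11:00 UTC − 5h30m = 05:30 Quorvand District.

05:30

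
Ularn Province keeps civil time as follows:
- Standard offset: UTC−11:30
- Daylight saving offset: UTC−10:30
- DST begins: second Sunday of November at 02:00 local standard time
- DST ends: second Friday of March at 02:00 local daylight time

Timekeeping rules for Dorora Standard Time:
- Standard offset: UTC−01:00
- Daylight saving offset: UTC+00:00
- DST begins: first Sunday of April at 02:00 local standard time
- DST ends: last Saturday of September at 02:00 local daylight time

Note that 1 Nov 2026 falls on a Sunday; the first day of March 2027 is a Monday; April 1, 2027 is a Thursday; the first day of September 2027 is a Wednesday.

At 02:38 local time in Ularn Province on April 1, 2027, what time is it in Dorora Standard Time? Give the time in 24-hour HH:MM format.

13:08

1 November 2026 is a Sunday, so the first Sunday is November 1 and the second is November 8.
1 March 2027 is a Monday, so the first Friday is March 5 and the second is March 12.
Daylight saving runs 8 November 2026 – 12 March 2027; April 1, 2027 is outside that window, so Ularn Province is on standard time at UTC−11:30.
02:38 Ularn Province + 11h30m = 14:08 UTC.
1 April 2027 is a Thursday, so the first Sunday is April 4.
1 September 2027 is a Wednesday, so Saturdays fall on 4, 11, 18, 25; the last is September 25.
At the standard offset (UTC−01:00), 14:08 UTC − 1h = 13:08 Dorora Standard Time standard time.
The standard-time date in Dorora Standard Time, April 1, 2027, does not fall between 4 April and 25 September, so daylight saving is not in effect and Dorora Standard Time is at UTC−01:00.
14:08 UTC − 1h = 13:08 Dorora Standard Time.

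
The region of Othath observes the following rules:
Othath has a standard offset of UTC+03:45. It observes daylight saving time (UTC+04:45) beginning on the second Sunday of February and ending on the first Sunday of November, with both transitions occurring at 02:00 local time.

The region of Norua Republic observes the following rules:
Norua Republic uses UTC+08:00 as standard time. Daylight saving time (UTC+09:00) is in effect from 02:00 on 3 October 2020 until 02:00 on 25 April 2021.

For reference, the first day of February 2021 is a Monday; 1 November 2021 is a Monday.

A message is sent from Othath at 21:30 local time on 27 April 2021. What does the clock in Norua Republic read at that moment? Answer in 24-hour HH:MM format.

1 February 2021 is a Monday, so the first Sunday is February 7 and the second is February 14.
1 November 2021 is a Monday, so the first Sunday is November 7.
Daylight saving runs 14 February – 7 November; 27 April 2021 is inside that window, so Othath is at UTC+04:45.
21:30 Othath − 4h45m = 16:45 UTC.
At the standard offset (UTC+08:00), 16:45 UTC + 8h = 00:45 Norua Republic standard time (rolling into the next day, 28 April 2021).
The standard-time date in Norua Republic, 28 April 2021, does not fall between 3 October 2020 and 25 April 2021, so daylight saving is not in effect and Norua Republic is at UTC+08:00.
16:45 UTC + 8h = 00:45 Norua Republic (rolling into the next day, 28 April 2021).

00:45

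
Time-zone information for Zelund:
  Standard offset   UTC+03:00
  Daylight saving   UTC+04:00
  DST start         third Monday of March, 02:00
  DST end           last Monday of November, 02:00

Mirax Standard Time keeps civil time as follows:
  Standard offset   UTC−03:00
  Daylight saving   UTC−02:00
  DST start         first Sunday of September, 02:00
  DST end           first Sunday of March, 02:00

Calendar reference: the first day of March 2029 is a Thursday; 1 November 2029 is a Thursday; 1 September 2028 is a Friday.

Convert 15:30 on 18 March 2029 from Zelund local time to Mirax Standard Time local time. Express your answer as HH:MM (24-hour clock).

1 March 2029 is a Thursday, so the first Monday is March 5 and the third is March 19.
1 November 2029 is a Thursday, so Mondays fall on 5, 12, 19, 26; the last is November 26.
18 March 2029 is outside the daylight-saving period (19 March – 26 November), so Zelund is on standard time, UTC+03:00.
15:30 Zelund − 3h = 12:30 UTC.
1 September 2028 is a Friday, so the first Sunday is September 3.
1 March 2029 is a Thursday, so the first Sunday is March 4.
At the standard offset (UTC−03:00), 12:30 UTC − 3h = 09:30 Mirax Standard Time standard time.
Daylight saving runs 3 September 2028 – 4 March 2029; the standard-time date in Mirax Standard Time, 18 March 2029, is outside that window, so Mirax Standard Time is on standard time at UTC−03:00.
12:30 UTC − 3h = 09:30 Mirax Standard Time.

09:30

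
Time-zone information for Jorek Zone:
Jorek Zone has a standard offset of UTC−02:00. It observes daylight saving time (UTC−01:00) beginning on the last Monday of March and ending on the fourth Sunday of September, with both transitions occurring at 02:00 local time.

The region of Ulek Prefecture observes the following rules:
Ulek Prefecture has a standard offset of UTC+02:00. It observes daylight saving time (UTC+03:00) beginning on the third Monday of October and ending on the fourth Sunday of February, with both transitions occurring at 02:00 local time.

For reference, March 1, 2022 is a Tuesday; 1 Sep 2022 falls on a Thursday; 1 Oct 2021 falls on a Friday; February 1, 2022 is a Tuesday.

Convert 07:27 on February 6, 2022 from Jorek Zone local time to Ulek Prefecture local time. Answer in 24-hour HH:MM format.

1 March 2022 is a Tuesday, so Mondays fall on 7, 14, 21, 28; the last is March 28.
1 September 2022 is a Thursday, so the first Sunday is September 4 and the fourth is September 25.
Daylight saving runs 28 March – 25 September; February 6, 2022 is outside that window, so Jorek Zone is on standard time at UTC−02:00.
07:27 Jorek Zone + 2h = 09:27 UTC.
1 October 2021 is a Friday, so the first Monday is October 4 and the third is October 18.
1 February 2022 is a Tuesday, so the first Sunday is February 6 and the fourth is February 27.
At the standard offset (UTC+02:00), 09:27 UTC + 2h = 11:27 Ulek Prefecture standard time.
The standard-time date in Ulek Prefecture, February 6, 2022, lies within the daylight-saving period (18 October 2021 – 27 February 2022), so Ulek Prefecture is on daylight time, UTC+03:00.
09:27 UTC + 3h = 12:27 Ulek Prefecture.

12:27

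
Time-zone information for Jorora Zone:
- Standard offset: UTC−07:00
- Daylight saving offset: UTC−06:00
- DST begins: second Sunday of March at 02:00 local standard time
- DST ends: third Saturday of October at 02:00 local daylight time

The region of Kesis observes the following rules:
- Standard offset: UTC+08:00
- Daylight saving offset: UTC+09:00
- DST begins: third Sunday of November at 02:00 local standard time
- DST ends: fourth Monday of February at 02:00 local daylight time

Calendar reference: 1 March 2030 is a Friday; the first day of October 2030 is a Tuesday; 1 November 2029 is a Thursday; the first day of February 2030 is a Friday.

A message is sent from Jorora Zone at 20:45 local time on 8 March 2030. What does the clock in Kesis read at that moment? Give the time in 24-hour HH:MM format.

11:45

1 March 2030 is a Friday, so the first Sunday is March 3 and the second is March 10.
1 October 2030 is a Tuesday, so the first Saturday is October 5 and the third is October 19.
8 March 2030 does not fall between 10 March and 19 October, so daylight saving is not in effect and Jorora Zone is at UTC−07:00.
20:45 Jorora Zone + 7h = 03:45 UTC (rolling into the next day, 9 March 2030).
1 November 2029 is a Thursday, so the first Sunday is November 4 and the third is November 18.
1 February 2030 is a Friday, so the first Monday is February 4 and the fourth is February 25.
At the standard offset (UTC+08:00), 03:45 UTC + 8h = 11:45 Kesis standard time.
Daylight saving runs 18 November 2029 – 25 February 2030; the standard-time date in Kesis, 9 March 2030, is outside that window, so Kesis is on standard time at UTC+08:00.
03:45 UTC + 8h = 11:45 Kesis.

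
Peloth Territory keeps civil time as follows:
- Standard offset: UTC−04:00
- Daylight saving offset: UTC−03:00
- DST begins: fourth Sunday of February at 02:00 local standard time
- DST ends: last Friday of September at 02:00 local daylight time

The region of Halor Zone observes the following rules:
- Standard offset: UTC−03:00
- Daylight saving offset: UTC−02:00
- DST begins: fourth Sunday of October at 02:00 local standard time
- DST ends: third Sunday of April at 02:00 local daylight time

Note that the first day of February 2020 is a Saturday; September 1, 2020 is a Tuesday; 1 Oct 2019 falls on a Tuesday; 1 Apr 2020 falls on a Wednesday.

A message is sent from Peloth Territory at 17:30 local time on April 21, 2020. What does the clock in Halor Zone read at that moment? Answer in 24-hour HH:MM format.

1 February 2020 is a Saturday, so the first Sunday is February 2 and the fourth is February 23.
1 September 2020 is a Tuesday, so Fridays fall on 4, 11, 18, 25; the last is September 25.
April 21, 2020 lies within the daylight-saving period (23 February – 25 September), so Peloth Territory is on daylight time, UTC−03:00.
17:30 Peloth Territory + 3h = 20:30 UTC.
1 October 2019 is a Tuesday, so the first Sunday is October 6 and the fourth is October 27.
1 April 2020 is a Wednesday, so the first Sunday is April 5 and the third is April 19.
At the standard offset (UTC−03:00), 20:30 UTC − 3h = 17:30 Halor Zone standard time.
The standard-time date in Halor Zone, April 21, 2020, does not fall between 27 October 2019 and 19 April 2020, so daylight saving is not in effect and Halor Zone is at UTC−03:00.
20:30 UTC − 3h = 17:30 Halor Zone.

17:30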